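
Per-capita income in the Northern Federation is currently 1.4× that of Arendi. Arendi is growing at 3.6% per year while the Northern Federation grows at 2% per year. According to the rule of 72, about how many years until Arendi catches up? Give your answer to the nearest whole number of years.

What matters is the difference: 1.6 pp.
Rule of 72 on the gap: the ratio halves every 72/1.6 ≈ 45.00 years.
A 1.4× gap takes log₂(1.4) ≈ 0.49 halvings to close: 0.49 × 45.00 ≈ 22 years.

roughly 22 years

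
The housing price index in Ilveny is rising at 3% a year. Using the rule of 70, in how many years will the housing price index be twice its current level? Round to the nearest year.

70/3 ≈ 23.33, so it doubles roughly every 23 years.

about 23 years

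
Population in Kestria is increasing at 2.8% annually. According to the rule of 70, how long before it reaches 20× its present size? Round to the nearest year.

around 108 years

At 2.8% it doubles every 70/2.8 ≈ 25.00 years.
20× is log₂ 20 ≈ 4.32 doublings, so ≈ 4.32 × 25.00 = 108 years.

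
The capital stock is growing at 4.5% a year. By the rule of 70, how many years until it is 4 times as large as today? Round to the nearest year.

about 31 years

At 4.5% it doubles every 70/4.5 ≈ 15.56 years.
4 = 2^2, so 2 doublings → 31 years.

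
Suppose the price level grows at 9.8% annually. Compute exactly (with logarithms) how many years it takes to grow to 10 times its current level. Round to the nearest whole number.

25 years

t = ln(10) / ln(1 + 0.098) = 2.3026 / 0.093490 ≈ 24.63.
≈ 25 years.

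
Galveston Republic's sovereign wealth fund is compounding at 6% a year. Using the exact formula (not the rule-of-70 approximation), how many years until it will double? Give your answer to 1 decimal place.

11.9 years

t = ln(2) / ln(1 + 0.06) = 0.6931 / 0.058269 ≈ 11.89.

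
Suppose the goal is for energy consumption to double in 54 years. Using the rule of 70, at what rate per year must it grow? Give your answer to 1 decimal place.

1.3% per year

70 / 54 ≈ 1.30, so about 1.3% per year.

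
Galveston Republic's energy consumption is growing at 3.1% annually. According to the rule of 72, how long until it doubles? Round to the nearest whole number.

≈ 23 years

Doubling time ≈ 72 / 3.1 = 23.23 years.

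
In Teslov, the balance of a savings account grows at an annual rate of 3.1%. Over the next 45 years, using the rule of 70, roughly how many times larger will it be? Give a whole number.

≈ 4 times

Doubling time ≈ 70/3.1 = 22.58 years.
45/22.58 ≈ 2 doublings, so about 2^2 = 4×.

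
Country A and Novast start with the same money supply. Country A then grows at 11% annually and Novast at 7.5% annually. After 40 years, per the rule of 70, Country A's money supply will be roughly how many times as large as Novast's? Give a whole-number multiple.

Rate gap = 11% − 7.5% = 3.5 points.
The ratio doubles every 70/3.5 ≈ 20.00 years.
40/20.00 ≈ 2.00 doublings → ratio ≈ 2^2.00 ≈ 4.

around 4 times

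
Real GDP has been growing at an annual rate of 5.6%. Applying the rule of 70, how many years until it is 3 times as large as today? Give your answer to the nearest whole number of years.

20 years

Doubling time ≈ 70/5.6 = 12.50 years.
3× is log₂ 3 ≈ 1.58 doublings, so ≈ 1.58 × 12.50 = 20 years.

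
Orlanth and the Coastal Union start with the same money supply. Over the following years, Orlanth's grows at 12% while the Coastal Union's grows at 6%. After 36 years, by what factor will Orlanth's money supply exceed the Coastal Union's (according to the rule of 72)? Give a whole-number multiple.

8 times

Orlanth pulls ahead at 6 pp per year, so the ratio doubles every 72/6 ≈ 12.00 years.
In 36 years that's 3.00 doublings: 2^3.00 ≈ 8.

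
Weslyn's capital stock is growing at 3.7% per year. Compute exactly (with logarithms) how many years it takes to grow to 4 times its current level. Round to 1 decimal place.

38.2 years

t = ln(4) / ln(1 + 0.037) = 1.3863 / 0.036332 ≈ 38.16.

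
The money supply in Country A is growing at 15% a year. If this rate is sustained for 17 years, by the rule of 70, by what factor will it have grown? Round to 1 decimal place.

Doubles every ≈ 4.67 years (70/15).
17 years is 3.64 doublings; 2^3.64 ≈ 12.5×.

approximately 12.5 times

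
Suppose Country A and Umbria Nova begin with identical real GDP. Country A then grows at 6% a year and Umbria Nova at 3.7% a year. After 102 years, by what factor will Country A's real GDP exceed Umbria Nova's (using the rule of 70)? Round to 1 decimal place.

Only the 2.3-point difference matters.
70/2.3 ≈ 30.43 years per doubling of the ratio; 102 years gives 3.35 doublings, so ≈ 10.2×.

≈ 10.2 times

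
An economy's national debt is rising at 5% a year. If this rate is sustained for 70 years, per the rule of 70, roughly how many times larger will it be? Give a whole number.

At 5% one doubling takes ≈ 14.00 years; 70 years is 5 of them, so ×32.

≈ 32 times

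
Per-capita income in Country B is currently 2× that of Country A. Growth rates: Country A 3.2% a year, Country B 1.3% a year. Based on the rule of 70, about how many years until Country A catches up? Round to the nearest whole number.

Country A gains on Country B at 3.2% − 1.3% = 1.9 points a year.
At that relative rate the gap halves every 70/1.9 ≈ 36.84 years.
A 2× gap closes after 1 halving: 1 × 36.84 ≈ 37 years.

about 37 years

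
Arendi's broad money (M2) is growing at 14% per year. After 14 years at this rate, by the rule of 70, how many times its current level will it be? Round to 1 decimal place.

around 7.0 times

Doubles every ≈ 5.00 years (70/14).
14 years is 2.80 doublings; 2^2.80 ≈ 7.0×.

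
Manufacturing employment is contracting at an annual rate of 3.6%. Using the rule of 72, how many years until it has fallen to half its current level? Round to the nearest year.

around 20 years

Halving time ≈ 72 / 3.6 = 20.00 → 20 years.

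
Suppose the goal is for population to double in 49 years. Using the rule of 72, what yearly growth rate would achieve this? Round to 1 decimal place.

≈ 1.5%

72 / 49 ≈ 1.47, so about 1.5% per year.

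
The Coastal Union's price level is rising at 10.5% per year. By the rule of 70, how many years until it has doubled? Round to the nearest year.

70/10.5 ≈ 6.67, so it doubles roughly every 7 years.

roughly 7 years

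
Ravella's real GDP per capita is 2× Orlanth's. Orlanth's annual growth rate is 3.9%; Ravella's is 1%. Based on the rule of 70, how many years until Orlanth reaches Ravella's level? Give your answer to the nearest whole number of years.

Orlanth gains on Ravella at 3.9% − 1% = 2.9 points a year.
At that relative rate the gap halves every 70/2.9 ≈ 24.14 years.
A 2× gap closes after 1 halving: 1 × 24.14 ≈ 24 years.

about 24 years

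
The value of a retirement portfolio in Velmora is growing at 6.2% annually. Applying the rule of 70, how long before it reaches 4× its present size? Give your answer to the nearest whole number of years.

One doubling takes 70/6.2 = 11.29 years.
Getting to 4× needs 2 doublings: 2 × 11.29 ≈ 23 years.

around 23 years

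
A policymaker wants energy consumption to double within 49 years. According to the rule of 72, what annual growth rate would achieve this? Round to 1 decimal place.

72 / 49 ≈ 1.47, so about 1.5% annually.

around 1.5%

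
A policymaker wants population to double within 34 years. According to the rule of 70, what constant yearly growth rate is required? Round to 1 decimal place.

70 / 34 ≈ 2.06, so about 2.1% per year.

2.1%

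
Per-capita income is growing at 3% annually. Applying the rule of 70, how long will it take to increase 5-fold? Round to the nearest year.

roughly 54 years

Doubling time ≈ 70/3 = 23.33 years.
5× is log₂ 5 ≈ 2.32 doublings, so ≈ 2.32 × 23.33 = 54 years.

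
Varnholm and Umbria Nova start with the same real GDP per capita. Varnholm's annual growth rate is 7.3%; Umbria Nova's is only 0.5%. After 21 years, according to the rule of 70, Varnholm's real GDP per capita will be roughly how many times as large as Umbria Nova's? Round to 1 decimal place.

4.1 times

Varnholm pulls ahead at 6.8 pp per year, so the ratio doubles every 70/6.8 ≈ 10.29 years.
In 21 years that's 2.04 doublings: 2^2.04 ≈ 4.1.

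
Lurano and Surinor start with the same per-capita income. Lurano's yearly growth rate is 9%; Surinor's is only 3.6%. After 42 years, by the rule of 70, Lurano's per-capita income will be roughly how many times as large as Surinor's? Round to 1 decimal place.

Lurano pulls ahead at 5.4 pp per year, so the ratio doubles every 70/5.4 ≈ 12.96 years.
In 42 years that's 3.24 doublings: 2^3.24 ≈ 9.4.

roughly 9.4 times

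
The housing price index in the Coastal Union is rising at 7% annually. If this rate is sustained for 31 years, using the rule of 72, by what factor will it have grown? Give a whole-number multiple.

At 7% one doubling takes ≈ 10.29 years; 31 years is 3 of them, so ×8.

approximately 8 times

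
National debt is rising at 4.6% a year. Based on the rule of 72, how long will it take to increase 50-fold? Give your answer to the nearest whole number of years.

88 years

Doubling time ≈ 72/4.6 = 15.65 years.
Reaching 50× takes log₂(50) ≈ 5.64 doublings.
5.64 × 15.65 ≈ 88 years.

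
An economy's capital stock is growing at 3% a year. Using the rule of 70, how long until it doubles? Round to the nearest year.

23 years

70/3 ≈ 23.33, so it doubles roughly every 23 years.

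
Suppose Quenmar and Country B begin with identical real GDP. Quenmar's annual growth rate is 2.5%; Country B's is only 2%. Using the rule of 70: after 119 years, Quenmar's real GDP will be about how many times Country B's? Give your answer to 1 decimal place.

Only the 0.5-point difference matters.
70/0.5 ≈ 140.00 years per doubling of the ratio; 119 years gives 0.85 doublings, so ≈ 1.8×.

about 1.8 times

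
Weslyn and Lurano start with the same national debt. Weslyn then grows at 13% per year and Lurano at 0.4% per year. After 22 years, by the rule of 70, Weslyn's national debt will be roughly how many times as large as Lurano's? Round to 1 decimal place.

around 15.6 times

Weslyn pulls ahead at 12.6 pp per year, so the ratio doubles every 70/12.6 ≈ 5.56 years.
In 22 years that's 3.96 doublings: 2^3.96 ≈ 15.6.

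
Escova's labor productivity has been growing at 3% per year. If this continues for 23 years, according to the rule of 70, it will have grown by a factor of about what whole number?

At 3% one doubling takes ≈ 23.33 years; 23 years is 1 of them, so ×2.

≈ 2 times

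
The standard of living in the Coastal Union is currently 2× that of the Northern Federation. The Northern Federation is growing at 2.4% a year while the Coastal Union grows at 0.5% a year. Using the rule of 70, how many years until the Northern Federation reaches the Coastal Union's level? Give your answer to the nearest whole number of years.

roughly 37 years

What matters is the difference: 1.9 pp.
Rule of 70 on the gap: the ratio halves every 70/1.9 ≈ 36.84 years.
A 2× gap closes after 1 halving: 1 × 36.84 ≈ 37 years.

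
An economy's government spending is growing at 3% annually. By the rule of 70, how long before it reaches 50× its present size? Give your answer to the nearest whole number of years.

Doubling time ≈ 70/3 = 23.33 years.
50× is log₂ 50 ≈ 5.64 doublings, so ≈ 5.64 × 23.33 = 132 years.

approximately 132 years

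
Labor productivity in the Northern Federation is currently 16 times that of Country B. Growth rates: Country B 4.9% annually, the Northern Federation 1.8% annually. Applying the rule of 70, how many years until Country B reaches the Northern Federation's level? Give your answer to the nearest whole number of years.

The growth-rate gap is 4.9% − 1.8% = 3.1 percentage points.
So the ratio between them halves every 70/3.1 ≈ 22.58 years.
A 16 times gap closes after 4 halvings: 4 × 22.58 ≈ 90 years.

about 90 years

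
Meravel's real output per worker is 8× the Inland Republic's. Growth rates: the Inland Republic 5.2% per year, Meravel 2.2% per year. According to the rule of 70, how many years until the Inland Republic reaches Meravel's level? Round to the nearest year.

approximately 70 years

What matters is the difference: 3 pp.
Rule of 70 on the gap: the ratio halves every 70/3 ≈ 23.33 years.
An 8× gap closes after 3 halvings: 3 × 23.33 ≈ 70 years.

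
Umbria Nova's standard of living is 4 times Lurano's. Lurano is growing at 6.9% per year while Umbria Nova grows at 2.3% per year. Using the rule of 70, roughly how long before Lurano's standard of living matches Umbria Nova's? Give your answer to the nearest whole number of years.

about 30 years

Lurano gains on Umbria Nova at 6.9% − 2.3% = 4.6 points a year.
At that relative rate the gap halves every 70/4.6 ≈ 15.22 years.
A 4 times gap closes after 2 halvings: 2 × 15.22 ≈ 30 years.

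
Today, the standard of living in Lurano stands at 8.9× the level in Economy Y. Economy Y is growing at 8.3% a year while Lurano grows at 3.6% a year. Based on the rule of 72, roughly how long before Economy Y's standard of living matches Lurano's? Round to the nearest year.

≈ 48 years

Economy Y gains on Lurano at 8.3% − 3.6% = 4.7 points a year.
At that relative rate the gap halves every 72/4.7 ≈ 15.32 years.
An 8.9× gap takes log₂(8.9) ≈ 3.15 halvings to close: 3.15 × 15.32 ≈ 48 years.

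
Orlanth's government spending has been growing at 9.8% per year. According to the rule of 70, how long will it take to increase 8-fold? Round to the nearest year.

approximately 21 years

At 9.8% it doubles every 70/9.8 ≈ 7.14 years.
Getting to 8× needs 3 doublings: 3 × 7.14 ≈ 21 years.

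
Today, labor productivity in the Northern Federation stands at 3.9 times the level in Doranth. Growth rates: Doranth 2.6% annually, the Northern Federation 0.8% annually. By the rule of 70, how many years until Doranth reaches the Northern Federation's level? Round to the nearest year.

around 76 years

The growth-rate gap is 2.6% − 0.8% = 1.8 percentage points.
So the ratio between them halves every 70/1.8 ≈ 38.89 years.
A 3.9 times gap takes log₂(3.9) ≈ 1.96 halvings to close: 1.96 × 38.89 ≈ 76 years.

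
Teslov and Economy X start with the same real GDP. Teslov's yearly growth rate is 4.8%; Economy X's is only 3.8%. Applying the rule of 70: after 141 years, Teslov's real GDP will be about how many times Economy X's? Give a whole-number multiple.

≈ 4 times

Only the 1-point difference matters.
70/1 ≈ 70.00 years per doubling of the ratio; 141 years gives 2.01 doublings, so ≈ 4×.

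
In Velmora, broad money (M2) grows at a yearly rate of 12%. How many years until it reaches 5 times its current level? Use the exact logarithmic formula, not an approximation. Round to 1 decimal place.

14.2 years

t = ln(5) / ln(1 + 0.12) = 1.6094 / 0.113329 ≈ 14.20.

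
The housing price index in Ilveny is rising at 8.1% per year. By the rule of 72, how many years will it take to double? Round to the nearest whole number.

72/8.1 ≈ 8.89, so it doubles roughly every 9 years.

approximately 9 years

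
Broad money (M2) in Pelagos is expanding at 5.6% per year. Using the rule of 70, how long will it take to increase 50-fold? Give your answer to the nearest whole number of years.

about 71 years

One doubling takes 70/5.6 = 12.50 years.
Reaching 50× takes log₂(50) ≈ 5.64 doublings.
5.64 × 12.50 ≈ 71 years.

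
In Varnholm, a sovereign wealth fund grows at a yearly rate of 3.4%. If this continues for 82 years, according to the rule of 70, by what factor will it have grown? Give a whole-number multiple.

about 16 times

At 3.4% one doubling takes ≈ 20.59 years; 82 years is 4 of them, so ×16.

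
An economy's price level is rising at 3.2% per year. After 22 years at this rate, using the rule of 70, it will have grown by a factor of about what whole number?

2 times

Doubling time ≈ 70/3.2 = 21.88 years.
22/21.88 ≈ 1 doubling, so about 2^1 = 2×.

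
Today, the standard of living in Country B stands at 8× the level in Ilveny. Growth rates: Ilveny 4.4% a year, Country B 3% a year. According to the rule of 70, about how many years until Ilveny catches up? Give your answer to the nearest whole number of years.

Ilveny gains on Country B at 4.4% − 3% = 1.4 points a year.
At that relative rate the gap halves every 70/1.4 ≈ 50.00 years.
An 8× gap closes after 3 halvings: 3 × 50.00 ≈ 150 years.

roughly 150 years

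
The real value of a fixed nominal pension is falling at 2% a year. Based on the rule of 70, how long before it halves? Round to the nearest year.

The rule works in reverse for decay: 70/2 ≈ 35.00 years to halve.

around 35 years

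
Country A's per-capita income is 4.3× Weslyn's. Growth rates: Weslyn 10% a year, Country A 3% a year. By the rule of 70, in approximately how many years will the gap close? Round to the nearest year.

Weslyn gains on Country A at 10% − 3% = 7 points a year.
At that relative rate the gap halves every 70/7 ≈ 10.00 years.
A 4.3× gap takes log₂(4.3) ≈ 2.10 halvings to close: 2.10 × 10.00 ≈ 21 years.

roughly 21 years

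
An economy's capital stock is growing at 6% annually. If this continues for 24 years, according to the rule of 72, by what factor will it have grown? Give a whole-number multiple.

At 6% one doubling takes ≈ 12.00 years; 24 years is 2 of them, so ×4.

around 4 times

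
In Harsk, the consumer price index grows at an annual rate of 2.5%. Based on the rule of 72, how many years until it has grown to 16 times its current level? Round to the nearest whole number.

about 115 years

Doubling time ≈ 72/2.5 = 28.80 years.
16 = 2^4, so 4 doublings → 115 years.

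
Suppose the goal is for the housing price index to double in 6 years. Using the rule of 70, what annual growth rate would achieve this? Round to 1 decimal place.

70 / 6 ≈ 11.67, so about 11.7% annually.

around 11.7%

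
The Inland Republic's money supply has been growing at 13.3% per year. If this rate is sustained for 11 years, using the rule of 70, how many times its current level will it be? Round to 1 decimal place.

roughly 4.3 times

Doubles every ≈ 5.26 years (70/13.3).
11 years is 2.09 doublings; 2^2.09 ≈ 4.3×.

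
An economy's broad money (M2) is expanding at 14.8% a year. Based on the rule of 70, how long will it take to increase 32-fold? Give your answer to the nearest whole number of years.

24 years

One doubling takes 70/14.8 = 4.73 years.
32 = 2^5, so 5 doublings → 24 years.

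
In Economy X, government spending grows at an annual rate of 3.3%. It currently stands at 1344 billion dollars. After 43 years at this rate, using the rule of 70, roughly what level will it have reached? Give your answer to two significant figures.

Doubling time ≈ 70/3.3 = 21.21 years.
43 years is 43/21.21 ≈ 2.03 doublings, a factor of 2^2.03 ≈ 4.08.
1344 × 4.08 ≈ 5500 billion dollars.

≈ 5500 billion dollars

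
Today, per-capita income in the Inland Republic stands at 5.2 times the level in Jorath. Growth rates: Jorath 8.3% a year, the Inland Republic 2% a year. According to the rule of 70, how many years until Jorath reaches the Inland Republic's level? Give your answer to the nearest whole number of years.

around 26 years

Jorath gains on the Inland Republic at 8.3% − 2% = 6.3 points a year.
At that relative rate the gap halves every 70/6.3 ≈ 11.11 years.
A 5.2 times gap takes log₂(5.2) ≈ 2.38 halvings to close: 2.38 × 11.11 ≈ 26 years.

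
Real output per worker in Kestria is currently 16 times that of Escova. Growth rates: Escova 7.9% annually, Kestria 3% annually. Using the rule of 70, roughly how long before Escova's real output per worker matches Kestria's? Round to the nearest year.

approximately 57 years

Escova gains on Kestria at 7.9% − 3% = 4.9 points a year.
At that relative rate the gap halves every 70/4.9 ≈ 14.29 years.
A 16 times gap closes after 4 halvings: 4 × 14.29 ≈ 57 years.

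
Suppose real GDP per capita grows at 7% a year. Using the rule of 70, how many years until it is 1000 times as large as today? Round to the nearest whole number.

around 100 years

Doubling time ≈ 70/7 = 10.00 years.
Reaching 1000× takes log₂(1000) ≈ 9.97 doublings.
9.97 × 10.00 ≈ 100 years.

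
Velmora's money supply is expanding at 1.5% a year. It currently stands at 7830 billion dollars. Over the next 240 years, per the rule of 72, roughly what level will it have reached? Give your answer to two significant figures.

roughly 250000 billion dollars

Doubling time ≈ 72/1.5 = 48.00 years.
240 years is 240/48.00 ≈ 5.00 doublings, a factor of 2^5.00 ≈ 32.00.
7830 × 32.00 ≈ 250000 billion dollars.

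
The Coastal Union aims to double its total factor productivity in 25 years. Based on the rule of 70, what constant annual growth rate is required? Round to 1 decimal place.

70 / 25 ≈ 2.80, so about 2.8% a year.

≈ 2.8%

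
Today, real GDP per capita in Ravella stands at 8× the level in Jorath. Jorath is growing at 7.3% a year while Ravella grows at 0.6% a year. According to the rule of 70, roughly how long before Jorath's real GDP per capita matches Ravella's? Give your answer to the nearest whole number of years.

Jorath gains on Ravella at 7.3% − 0.6% = 6.7 points a year.
At that relative rate the gap halves every 70/6.7 ≈ 10.45 years.
An 8× gap closes after 3 halvings: 3 × 10.45 ≈ 31 years.

roughly 31 years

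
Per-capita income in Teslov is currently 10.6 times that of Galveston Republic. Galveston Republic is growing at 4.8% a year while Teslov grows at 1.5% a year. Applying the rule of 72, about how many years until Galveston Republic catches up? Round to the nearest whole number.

≈ 74 years

Galveston Republic gains on Teslov at 4.8% − 1.5% = 3.3 points a year.
At that relative rate the gap halves every 72/3.3 ≈ 21.82 years.
A 10.6 times gap takes log₂(10.6) ≈ 3.41 halvings to close: 3.41 × 21.82 ≈ 74 years.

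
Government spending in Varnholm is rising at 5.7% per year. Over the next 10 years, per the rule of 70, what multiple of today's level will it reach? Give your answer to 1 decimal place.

Doubling time ≈ 70/5.7 = 12.28 years.
10 years / 12.28 ≈ 0.81 doublings → factor 2^0.81 ≈ 1.8.

around 1.8 times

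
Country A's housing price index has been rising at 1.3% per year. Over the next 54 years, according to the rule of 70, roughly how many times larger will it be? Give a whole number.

approximately 2 times

At 1.3% one doubling takes ≈ 53.85 years; 54 years is 1 of them, so ×2.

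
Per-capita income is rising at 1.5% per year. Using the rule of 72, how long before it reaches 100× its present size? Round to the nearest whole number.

≈ 319 years

One doubling takes 72/1.5 = 48.00 years.
Reaching 100× takes log₂(100) ≈ 6.64 doublings.
6.64 × 48.00 ≈ 319 years.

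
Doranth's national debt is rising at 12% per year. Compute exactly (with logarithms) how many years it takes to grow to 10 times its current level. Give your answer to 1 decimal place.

t = ln(10) / ln(1 + 0.12) = 2.3026 / 0.113329 ≈ 20.32.

20.3 years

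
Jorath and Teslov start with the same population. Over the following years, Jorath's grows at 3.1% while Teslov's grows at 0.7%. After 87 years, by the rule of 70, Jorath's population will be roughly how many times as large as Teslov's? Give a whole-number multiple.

around 8 times

Only the 2.4-point difference matters.
70/2.4 ≈ 29.17 years per doubling of the ratio; 87 years gives 2.98 doublings, so ≈ 8×.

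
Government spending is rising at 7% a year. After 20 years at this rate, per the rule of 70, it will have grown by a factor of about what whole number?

70/7 ≈ 10.00 years per doubling.
20 years fits 2 doublings: 2^2 = 4.

approximately 4 times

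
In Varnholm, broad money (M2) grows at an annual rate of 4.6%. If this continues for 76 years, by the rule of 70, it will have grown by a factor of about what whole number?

70/4.6 ≈ 15.22 years per doubling.
76 years fits 5 doublings: 2^5 = 32.

roughly 32 times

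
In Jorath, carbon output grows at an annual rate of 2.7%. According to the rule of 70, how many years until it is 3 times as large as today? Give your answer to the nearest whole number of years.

Doubling time ≈ 70/2.7 = 25.93 years.
Reaching 3× takes log₂(3) ≈ 1.58 doublings.
1.58 × 25.93 ≈ 41 years.

roughly 41 years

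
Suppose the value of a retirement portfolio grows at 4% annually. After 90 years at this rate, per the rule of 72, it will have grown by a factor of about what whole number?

Doubling time ≈ 72/4 = 18.00 years.
90/18.00 ≈ 5 doublings, so about 2^5 = 32×.

around 32 times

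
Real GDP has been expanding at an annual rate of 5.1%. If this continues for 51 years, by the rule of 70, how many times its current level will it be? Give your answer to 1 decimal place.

around 13.1 times

Doubling time ≈ 70/5.1 = 13.73 years.
51 years / 13.73 ≈ 3.71 doublings → factor 2^3.71 ≈ 13.1.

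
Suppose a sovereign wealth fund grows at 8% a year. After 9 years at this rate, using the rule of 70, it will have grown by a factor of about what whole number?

At 8% one doubling takes ≈ 8.75 years; 9 years is 1 of them, so ×2.

around 2 times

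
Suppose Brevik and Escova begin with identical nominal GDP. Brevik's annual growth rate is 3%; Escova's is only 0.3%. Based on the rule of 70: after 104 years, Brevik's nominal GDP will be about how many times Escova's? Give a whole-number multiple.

Only the 2.7-point difference matters.
70/2.7 ≈ 25.93 years per doubling of the ratio; 104 years gives 4.01 doublings, so ≈ 16×.

around 16 times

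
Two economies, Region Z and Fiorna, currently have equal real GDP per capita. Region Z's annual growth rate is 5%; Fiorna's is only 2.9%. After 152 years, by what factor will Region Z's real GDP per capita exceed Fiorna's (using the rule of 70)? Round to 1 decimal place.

Only the 2.1-point difference matters.
70/2.1 ≈ 33.33 years per doubling of the ratio; 152 years gives 4.56 doublings, so ≈ 23.6×.

about 23.6 times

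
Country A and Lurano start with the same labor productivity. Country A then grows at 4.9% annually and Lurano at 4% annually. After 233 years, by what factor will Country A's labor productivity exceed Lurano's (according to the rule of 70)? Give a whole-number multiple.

Rate gap = 4.9% − 4% = 0.9 points.
The ratio doubles every 70/0.9 ≈ 77.78 years.
233/77.78 ≈ 3.00 doublings → ratio ≈ 2^3.00 ≈ 8.

≈ 8 times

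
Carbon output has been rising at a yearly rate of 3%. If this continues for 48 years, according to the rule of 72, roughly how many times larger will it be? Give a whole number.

72/3 ≈ 24.00 years per doubling.
48 years fits 2 doublings: 2^2 = 4.

approximately 4 times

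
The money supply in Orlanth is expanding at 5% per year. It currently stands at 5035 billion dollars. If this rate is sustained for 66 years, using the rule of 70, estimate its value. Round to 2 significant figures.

Doubling time ≈ 70/5 = 14.00 years.
66 years is 66/14.00 ≈ 4.71 doublings, a factor of 2^4.71 ≈ 26.17.
5035 × 26.17 ≈ 130000 billion dollars.

about 130000 billion dollars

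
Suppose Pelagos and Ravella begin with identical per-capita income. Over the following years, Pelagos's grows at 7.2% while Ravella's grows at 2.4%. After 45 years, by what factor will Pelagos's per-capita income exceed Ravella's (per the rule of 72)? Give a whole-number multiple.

Pelagos pulls ahead at 4.8 pp per year, so the ratio doubles every 72/4.8 ≈ 15.00 years.
In 45 years that's 3.00 doublings: 2^3.00 ≈ 8.

8 times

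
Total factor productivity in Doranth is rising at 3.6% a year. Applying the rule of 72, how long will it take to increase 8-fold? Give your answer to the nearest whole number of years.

60 years

At 3.6% it doubles every 72/3.6 ≈ 20.00 years.
Getting to 8× needs 3 doublings: 3 × 20.00 ≈ 60 years.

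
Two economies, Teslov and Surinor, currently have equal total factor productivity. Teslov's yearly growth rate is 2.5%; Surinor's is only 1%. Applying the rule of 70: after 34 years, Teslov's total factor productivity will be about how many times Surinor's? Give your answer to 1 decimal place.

Only the 1.5-point difference matters.
70/1.5 ≈ 46.67 years per doubling of the ratio; 34 years gives 0.73 doublings, so ≈ 1.7×.

around 1.7 times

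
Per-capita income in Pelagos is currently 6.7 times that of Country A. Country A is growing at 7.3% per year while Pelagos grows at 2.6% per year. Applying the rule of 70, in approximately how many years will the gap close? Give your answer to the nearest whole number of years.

The growth-rate gap is 7.3% − 2.6% = 4.7 percentage points.
So the ratio between them halves every 70/4.7 ≈ 14.89 years.
A 6.7 times gap takes log₂(6.7) ≈ 2.74 halvings to close: 2.74 × 14.89 ≈ 41 years.

≈ 41 years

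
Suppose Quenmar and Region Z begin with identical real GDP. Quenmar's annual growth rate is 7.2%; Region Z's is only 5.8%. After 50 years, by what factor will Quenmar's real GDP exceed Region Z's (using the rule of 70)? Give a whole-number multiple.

≈ 2 times

Quenmar pulls ahead at 1.4 pp per year, so the ratio doubles every 70/1.4 ≈ 50.00 years.
In 50 years that's 1.00 doublings: 2^1.00 ≈ 2.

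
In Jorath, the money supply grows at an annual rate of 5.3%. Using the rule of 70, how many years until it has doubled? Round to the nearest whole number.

13 years

At 5.3%, doubling takes about 70/5.3 = 13.21 years.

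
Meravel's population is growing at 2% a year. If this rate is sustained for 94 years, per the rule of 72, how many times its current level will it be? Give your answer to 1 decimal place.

roughly 6.1 times

Doubles every ≈ 36.00 years (72/2).
94 years is 2.61 doublings; 2^2.61 ≈ 6.1×.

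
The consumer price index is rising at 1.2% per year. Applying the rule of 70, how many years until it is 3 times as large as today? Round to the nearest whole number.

Doubling time ≈ 70/1.2 = 58.33 years.
Reaching 3× takes log₂(3) ≈ 1.58 doublings.
1.58 × 58.33 ≈ 92 years.

≈ 92 years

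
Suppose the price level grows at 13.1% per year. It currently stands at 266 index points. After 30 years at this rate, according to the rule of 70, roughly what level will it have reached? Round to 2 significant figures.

It doubles every 70/13.1 ≈ 5.34 years, so 30 years is 5.62 doublings.
2^5.62 ≈ 49.18; 266 × 49.18 ≈ 13000 index points.

approximately 13000 index points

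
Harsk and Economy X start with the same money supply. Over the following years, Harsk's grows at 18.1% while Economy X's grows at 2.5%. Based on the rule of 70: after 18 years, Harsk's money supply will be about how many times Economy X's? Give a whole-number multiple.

≈ 16 times

Rate gap = 18.1% − 2.5% = 15.6 points.
The ratio doubles every 70/15.6 ≈ 4.49 years.
18/4.49 ≈ 4.01 doublings → ratio ≈ 2^4.01 ≈ 16.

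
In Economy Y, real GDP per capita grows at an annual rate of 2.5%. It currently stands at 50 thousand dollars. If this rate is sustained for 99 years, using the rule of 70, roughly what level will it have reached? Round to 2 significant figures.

It doubles every 70/2.5 ≈ 28.00 years, so 99 years is 3.54 doublings.
2^3.54 ≈ 11.63; 50 × 11.63 ≈ 580 thousand dollars.

roughly 580 thousand dollars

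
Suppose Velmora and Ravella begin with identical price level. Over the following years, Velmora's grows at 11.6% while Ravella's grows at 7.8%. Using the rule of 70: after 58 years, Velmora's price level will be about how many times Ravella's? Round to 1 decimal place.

8.9 times

Rate gap = 11.6% − 7.8% = 3.8 points.
The ratio doubles every 70/3.8 ≈ 18.42 years.
58/18.42 ≈ 3.15 doublings → ratio ≈ 2^3.15 ≈ 8.9.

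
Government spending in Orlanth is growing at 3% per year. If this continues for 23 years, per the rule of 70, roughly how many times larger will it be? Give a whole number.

≈ 2 times

At 3% one doubling takes ≈ 23.33 years; 23 years is 1 of them, so ×2.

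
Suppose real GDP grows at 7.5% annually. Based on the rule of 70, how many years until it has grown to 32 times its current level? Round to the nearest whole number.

roughly 47 years

Doubling time ≈ 70/7.5 = 9.33 years.
Getting to 32× needs 5 doublings: 5 × 9.33 ≈ 47 years.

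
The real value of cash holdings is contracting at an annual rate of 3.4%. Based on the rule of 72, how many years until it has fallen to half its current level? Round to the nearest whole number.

Falling at 3.4%, it halves about every 72/3.4 = 21.18 years.

about 21 years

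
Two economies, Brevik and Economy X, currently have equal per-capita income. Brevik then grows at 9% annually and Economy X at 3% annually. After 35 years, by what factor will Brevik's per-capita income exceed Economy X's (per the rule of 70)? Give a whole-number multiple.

8 times

Brevik pulls ahead at 6 pp per year, so the ratio doubles every 70/6 ≈ 11.67 years.
In 35 years that's 3.00 doublings: 2^3.00 ≈ 8.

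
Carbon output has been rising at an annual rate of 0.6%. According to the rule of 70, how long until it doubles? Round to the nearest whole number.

70/0.6 ≈ 116.67, so it doubles roughly every 117 years.

117 years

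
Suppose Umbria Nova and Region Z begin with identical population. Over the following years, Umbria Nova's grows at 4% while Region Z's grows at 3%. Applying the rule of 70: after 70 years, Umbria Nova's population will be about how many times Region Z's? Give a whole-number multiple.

Only the 1-point difference matters.
70/1 ≈ 70.00 years per doubling of the ratio; 70 years gives 1.00 doublings, so ≈ 2×.

approximately 2 times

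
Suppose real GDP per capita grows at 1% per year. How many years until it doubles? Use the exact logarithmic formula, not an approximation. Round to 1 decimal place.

t = ln(2) / ln(1 + 0.01) = 0.6931 / 0.009950 ≈ 69.66.

69.7 years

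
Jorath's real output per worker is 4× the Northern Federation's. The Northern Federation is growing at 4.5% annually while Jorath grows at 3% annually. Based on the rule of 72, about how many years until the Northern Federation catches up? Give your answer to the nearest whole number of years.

The growth-rate gap is 4.5% − 3% = 1.5 percentage points.
So the ratio between them halves every 72/1.5 ≈ 48.00 years.
A 4× gap closes after 2 halvings: 2 × 48.00 ≈ 96 years.

around 96 years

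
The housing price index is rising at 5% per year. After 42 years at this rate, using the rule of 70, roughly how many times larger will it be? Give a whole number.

70/5 ≈ 14.00 years per doubling.
42 years fits 3 doublings: 2^3 = 8.

about 8 times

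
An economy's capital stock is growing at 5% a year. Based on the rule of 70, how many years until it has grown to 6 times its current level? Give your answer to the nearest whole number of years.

Doubling time ≈ 70/5 = 14.00 years.
Reaching 6× takes log₂(6) ≈ 2.58 doublings.
2.58 × 14.00 ≈ 36 years.

around 36 years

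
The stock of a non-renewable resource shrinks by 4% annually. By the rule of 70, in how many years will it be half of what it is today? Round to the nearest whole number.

Falling at 4%, it halves about every 70/4 = 17.50 years.

about 18 years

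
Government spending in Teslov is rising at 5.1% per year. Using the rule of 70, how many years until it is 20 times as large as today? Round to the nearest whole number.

≈ 59 years

At 5.1% it doubles every 70/5.1 ≈ 13.73 years.
20× is log₂ 20 ≈ 4.32 doublings, so ≈ 4.32 × 13.73 = 59 years.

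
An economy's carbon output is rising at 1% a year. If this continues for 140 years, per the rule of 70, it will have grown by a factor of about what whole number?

At 1% one doubling takes ≈ 70.00 years; 140 years is 2 of them, so ×4.

around 4 times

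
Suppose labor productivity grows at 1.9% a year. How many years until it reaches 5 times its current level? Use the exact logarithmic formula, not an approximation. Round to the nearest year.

t = ln(5) / ln(1 + 0.019) = 1.6094 / 0.018822 ≈ 85.51.
≈ 86 years.

86 years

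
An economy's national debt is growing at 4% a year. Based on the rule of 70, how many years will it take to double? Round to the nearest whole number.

Doubling time ≈ 70 / 4 = 17.50 years.

approximately 18 years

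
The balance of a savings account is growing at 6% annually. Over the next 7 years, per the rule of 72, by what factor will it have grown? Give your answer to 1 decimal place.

Doubles every ≈ 12.00 years (72/6).
7 years is 0.58 doublings; 2^0.58 ≈ 1.5×.

roughly 1.5 times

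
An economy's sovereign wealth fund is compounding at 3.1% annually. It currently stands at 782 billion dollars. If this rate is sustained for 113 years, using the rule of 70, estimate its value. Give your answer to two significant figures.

25000 billion dollars

Doubling time ≈ 70/3.1 = 22.58 years.
113 years is 113/22.58 ≈ 5.00 doublings, a factor of 2^5.00 ≈ 32.00.
782 × 32.00 ≈ 25000 billion dollars.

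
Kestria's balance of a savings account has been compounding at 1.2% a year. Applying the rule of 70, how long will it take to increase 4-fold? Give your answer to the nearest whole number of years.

roughly 117 years

Doubling time ≈ 70/1.2 = 58.33 years.
4× is 2 doublings, so 2 × 58.33 ≈ 117 years.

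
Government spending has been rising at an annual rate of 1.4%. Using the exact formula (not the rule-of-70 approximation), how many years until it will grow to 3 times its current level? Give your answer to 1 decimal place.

79.0 years

t = ln(3) / ln(1 + 0.014) = 1.0986 / 0.013903 ≈ 79.02.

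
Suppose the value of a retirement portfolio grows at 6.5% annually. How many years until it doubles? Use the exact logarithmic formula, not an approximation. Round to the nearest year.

t = ln(2) / ln(1 + 0.065) = 0.6931 / 0.062975 ≈ 11.01.
≈ 11 years.

11 years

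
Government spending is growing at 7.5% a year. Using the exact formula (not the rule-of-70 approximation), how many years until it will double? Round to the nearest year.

10 years

t = ln(2) / ln(1 + 0.075) = 0.6931 / 0.072321 ≈ 9.58.
≈ 10 years.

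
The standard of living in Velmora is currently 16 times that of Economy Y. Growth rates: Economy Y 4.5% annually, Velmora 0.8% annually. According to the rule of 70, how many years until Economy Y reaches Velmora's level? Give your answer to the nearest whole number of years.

76 years

The growth-rate gap is 4.5% − 0.8% = 3.7 percentage points.
So the ratio between them halves every 70/3.7 ≈ 18.92 years.
A 16 times gap closes after 4 halvings: 4 × 18.92 ≈ 76 years.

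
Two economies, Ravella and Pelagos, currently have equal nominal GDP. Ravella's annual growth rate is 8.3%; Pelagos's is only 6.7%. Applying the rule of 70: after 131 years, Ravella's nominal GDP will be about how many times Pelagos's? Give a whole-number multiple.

≈ 8 times

Rate gap = 8.3% − 6.7% = 1.6 points.
The ratio doubles every 70/1.6 ≈ 43.75 years.
131/43.75 ≈ 2.99 doublings → ratio ≈ 2^2.99 ≈ 8.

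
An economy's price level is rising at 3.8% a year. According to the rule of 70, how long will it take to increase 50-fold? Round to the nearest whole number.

≈ 104 years

At 3.8% it doubles every 70/3.8 ≈ 18.42 years.
50× is log₂ 50 ≈ 5.64 doublings, so ≈ 5.64 × 18.42 = 104 years.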